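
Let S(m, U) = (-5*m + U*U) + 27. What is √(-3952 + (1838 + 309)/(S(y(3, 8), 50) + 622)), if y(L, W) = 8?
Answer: I*√38192886689/3109 ≈ 62.859*I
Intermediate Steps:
S(m, U) = 27 + U² - 5*m (S(m, U) = (-5*m + U²) + 27 = (U² - 5*m) + 27 = 27 + U² - 5*m)
√(-3952 + (1838 + 309)/(S(y(3, 8), 50) + 622)) = √(-3952 + (1838 + 309)/((27 + 50² - 5*8) + 622)) = √(-3952 + 2147/((27 + 2500 - 40) + 622)) = √(-3952 + 2147/(2487 + 622)) = √(-3952 + 2147/3109) = √(-12284621/3109) = I*√38192886689/3109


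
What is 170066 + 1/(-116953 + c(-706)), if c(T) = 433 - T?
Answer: 19696023723/115814 ≈ 1.7007e+5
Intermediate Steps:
170066 + 1/(-116953 + c(-706)) = 170066 + 1/(-116953 + (433 - 1*(-706))) = 170066 + 1/(-116953 + (433 + 706)) = 170066 + 1/(-116953 + 1139) = 170066 + 1/(-115814) = 170066 - 1/115814 = 19696023723/115814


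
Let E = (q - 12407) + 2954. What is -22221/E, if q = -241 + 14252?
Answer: -22221/4558 ≈ -4.8752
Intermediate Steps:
q = 14011
E = 4558 (E = (14011 - 12407) + 2954 = 1604 + 2954 = 4558)
-22221/E = -22221/4558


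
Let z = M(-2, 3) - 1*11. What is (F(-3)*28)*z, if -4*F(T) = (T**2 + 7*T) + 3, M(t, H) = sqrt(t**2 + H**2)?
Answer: -693 + 63*sqrt(13) ≈ -465.85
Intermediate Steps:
M(t, H) = sqrt(H**2 + t**2)
z = -11 + sqrt(13) (z = sqrt(3**2 + (-2)**2) - 1*11 = sqrt(9 + 4) - 11 = sqrt(13) - 11 = -11 + sqrt(13) ≈ -7.3944)
F(T) = -3/4 - 7*T/4 - T**2/4 (F(T) = -((T**2 + 7*T) + 3)/4 = -(3 + T**2 + 7*T)/4 = -3/4 - 7*T/4 - T**2/4)
(F(-3)*28)*z = ((-3/4 - 7/4*(-3) - 1/4*(-3)**2)*28)*(-11 + sqrt(13)) = ((-3/4 + 21/4 - 1/4*9)*28)*(-11 + sqrt(13)) = ((-3/4 + 21/4 - 9/4)*28)*(-11 + sqrt(13)) = ((9/4)*28)*(-11 + sqrt(13)) = 63*(-11 + sqrt(13)) = -693 + 63*sqrt(13)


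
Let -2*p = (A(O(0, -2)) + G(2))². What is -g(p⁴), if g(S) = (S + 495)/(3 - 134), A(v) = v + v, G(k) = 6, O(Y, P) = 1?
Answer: 1049071/131 ≈ 8008.2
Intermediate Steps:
A(v) = 2*v
p = -32 (p = -(2*1 + 6)²/2 = -(2 + 6)²/2 = -½*8² = -½*64 = -32)
g(S) = -495/131 - S/131 (g(S) = (495 + S)/(-131) = (495 + S)*(-1/131) = -495/131 - S/131)
-g(p⁴) = -(-495/131 - 1/131*(-32)⁴) = -(-495/131 - 1/131*1048576) = -(-495/131 - 1048576/131) = -1*(-1049071/131) = 1049071/131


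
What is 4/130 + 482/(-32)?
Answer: -15633/1040 ≈ -15.032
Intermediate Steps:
4/130 + 482/(-32) = 4*(1/130) + 482*(-1/32) = 2/65 - 241/16 = -15633/1040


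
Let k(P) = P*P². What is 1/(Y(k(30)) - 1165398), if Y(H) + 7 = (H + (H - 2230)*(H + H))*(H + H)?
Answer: 1/72230776834595 ≈ 1.3845e-14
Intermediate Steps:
k(P) = P³
Y(H) = -7 + 2*H*(H + 2*H*(-2230 + H)) (Y(H) = -7 + (H + (H - 2230)*(H + H))*(H + H) = -7 + (H + (-2230 + H)*(2*H))*(2*H) = -7 + (H + 2*H*(-2230 + H))*(2*H) = -7 + 2*H*(H + 2*H*(-2230 + H)))
1/(Y(k(30)) - 1165398) = 1/((-7 - 8918*(30³)² + 4*(30³)³) - 1165398) = 1/((-7 - 8918*27000² + 4*27000³) - 1165398) = 1/((-7 - 8918*729000000 + 4*19683000000000) - 1165398) = 1/((-7 - 6501222000000 + 78732000000000) - 1165398) = 1/(72230777999993 - 1165398) = 1/72230776834595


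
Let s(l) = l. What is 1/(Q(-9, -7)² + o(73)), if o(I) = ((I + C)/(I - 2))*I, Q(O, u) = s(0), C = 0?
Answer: 71/5329 ≈ 0.013323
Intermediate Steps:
Q(O, u) = 0
o(I) = I²/(-2 + I) (o(I) = ((I + 0)/(I - 2))*I = (I/(-2 + I))*I = I²/(-2 + I))
1/(Q(-9, -7)² + o(73)) = 1/(0² + 73²/(-2 + 73)) = 1/(0 + 5329/71) = 1/(5329/71) = 71/5329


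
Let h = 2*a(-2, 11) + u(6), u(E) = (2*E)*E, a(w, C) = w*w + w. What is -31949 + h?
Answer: -31873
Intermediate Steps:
a(w, C) = w + w**2 (a(w, C) = w**2 + w = w + w**2)
u(E) = 2*E**2
h = 76 (h = 2*(-2*(1 - 2)) + 2*6**2 = 2*(-2*(-1)) + 2*36 = 2*2 + 72 = 4 + 72 = 76)
-31949 + h = -31949 + 76 = -31873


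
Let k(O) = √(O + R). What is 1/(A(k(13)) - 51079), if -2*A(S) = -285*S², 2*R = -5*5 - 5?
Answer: -1/51364 ≈ -1.9469e-5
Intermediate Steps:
R = -15 (R = (-5*5 - 5)/2 = (-25 - 5)/2 = (½)*(-30) = -15)
k(O) = √(-15 + O) (k(O) = √(O - 15) = √(-15 + O))
A(S) = 285*S²/2 (A(S) = -(-285)*S²/2 = 285*S²/2)
1/(A(k(13)) - 51079) = 1/(285*(√(-15 + 13))²/2 - 51079) = 1/(285*(√(-2))²/2 - 51079) = 1/(285*(I*√2)²/2 - 51079) = 1/((285/2)*(-2) - 51079) = 1/(-285 - 51079) = 1/(-51364) = -1/51364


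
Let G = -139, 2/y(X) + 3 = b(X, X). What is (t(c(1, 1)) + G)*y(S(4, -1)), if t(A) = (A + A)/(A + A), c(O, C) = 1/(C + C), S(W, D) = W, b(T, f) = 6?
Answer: -92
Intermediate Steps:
c(O, C) = 1/(2*C)
y(X) = ⅔ (y(X) = 2/(-3 + 6) = 2/3 = 2*(⅓) = ⅔)
t(A) = 1 (t(A) = (2*A)/((2*A)) = (2*A)*(1/(2*A)) = 1)
(t(c(1, 1)) + G)*y(S(4, -1)) = (1 - 139)*(⅔) = -138*⅔ = -92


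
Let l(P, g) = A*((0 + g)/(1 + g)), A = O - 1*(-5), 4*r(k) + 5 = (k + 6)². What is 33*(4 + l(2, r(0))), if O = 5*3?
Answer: 5016/7 ≈ 716.57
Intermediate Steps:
O = 15
r(k) = -5/4 + (6 + k)²/4 (r(k) = -5/4 + (k + 6)²/4 = -5/4 + (6 + k)²/4)
A = 20 (A = 15 - 1*(-5) = 15 + 5 = 20)
l(P, g) = 20*g/(1 + g) (l(P, g) = 20*((0 + g)/(1 + g)) = 20*(g/(1 + g)) = 20*g/(1 + g))
33*(4 + l(2, r(0))) = 33*(4 + 20*(-5/4 + (6 + 0)²/4)/(1 + (-5/4 + (6 + 0)²/4))) = 33*(4 + 20*(-5/4 + (¼)*6²)/(1 + (-5/4 + (¼)*6²))) = 33*(4 + 20*(-5/4 + (¼)*36)/(1 + (-5/4 + (¼)*36))) = 33*(4 + 20*(-5/4 + 9)/(1 + (-5/4 + 9))) = 33*(4 + 20*(31/4)/(1 + 31/4)) = 33*(4 + 20*(31/4)/(35/4)) = 33*(4 + 20*(31/4)*(4/35)) = 33*(4 + 124/7) = 33*(152/7) = 5016/7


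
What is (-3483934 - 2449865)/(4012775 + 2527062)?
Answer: -5933799/6539837 ≈ -0.90733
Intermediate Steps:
(-3483934 - 2449865)/(4012775 + 2527062) = -5933799/6539837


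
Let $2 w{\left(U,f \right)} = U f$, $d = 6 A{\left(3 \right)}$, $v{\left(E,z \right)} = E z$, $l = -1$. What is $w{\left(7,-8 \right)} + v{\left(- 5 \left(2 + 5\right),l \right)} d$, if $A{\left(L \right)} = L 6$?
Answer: $3752$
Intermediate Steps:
$A{\left(L \right)} = 6 L$
$d = 108$ ($d = 6 \cdot 6 \cdot 3 = 6 \cdot 18 = 108$)
$w{\left(U,f \right)} = \frac{U f}{2}$
$w{\left(7,-8 \right)} + v{\left(- 5 \left(2 + 5\right),l \right)} d = \frac{1}{2} \cdot 7 \left(-8\right) + - 5 \left(2 + 5\right) \left(-1\right) 108 = -28 + \left(-5\right) 7 \left(-1\right) 108 = -28 + \left(-35\right) \left(-1\right) 108 = -28 + 35 \cdot 108 = -28 + 3780 = 3752$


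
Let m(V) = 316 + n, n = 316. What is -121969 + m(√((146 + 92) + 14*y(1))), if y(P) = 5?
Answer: -121337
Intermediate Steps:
m(V) = 632 (m(V) = 316 + 316 = 632)
-121969 + m(√((146 + 92) + 14*y(1))) = -121969 + 632 = -121337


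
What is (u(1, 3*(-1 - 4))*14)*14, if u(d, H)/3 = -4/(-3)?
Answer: 784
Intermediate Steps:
u(d, H) = 4 (u(d, H) = 3*(-4/(-3)) = 3*(-4*(-⅓)) = 3*(4/3) = 4)
(u(1, 3*(-1 - 4))*14)*14 = (4*14)*14 = 56*14 = 784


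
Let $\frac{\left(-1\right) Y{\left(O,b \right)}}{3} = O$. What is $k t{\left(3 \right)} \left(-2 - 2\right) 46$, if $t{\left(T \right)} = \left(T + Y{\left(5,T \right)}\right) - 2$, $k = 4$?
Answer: $10304$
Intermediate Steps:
$Y{\left(O,b \right)} = - 3 O$
$t{\left(T \right)} = -17 + T$ ($t{\left(T \right)} = \left(T - 15\right) - 2 = \left(-15 + T\right) - 2 = -17 + T$)
$k t{\left(3 \right)} \left(-2 - 2\right) 46 = 4 \left(-17 + 3\right) \left(-2 - 2\right) 46 = 4 \left(\left(-14\right) \left(-4\right)\right) 46 = 4 \cdot 56 \cdot 46 = 224 \cdot 46 = 10304$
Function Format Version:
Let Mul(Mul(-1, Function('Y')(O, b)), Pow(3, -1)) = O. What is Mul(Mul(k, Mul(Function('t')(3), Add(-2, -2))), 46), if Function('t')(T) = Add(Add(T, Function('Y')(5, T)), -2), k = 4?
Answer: 10304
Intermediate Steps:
Function('Y')(O, b) = Mul(-3, O)
Function('t')(T) = Add(-17, T) (Function('t')(T) = Add(Add(T, Mul(-3, 5)), -2) = Add(Add(T, -15), -2) = Add(Add(-15, T), -2) = Add(-17, T))
Mul(Mul(k, Mul(Function('t')(3), Add(-2, -2))), 46) = Mul(Mul(4, Mul(Add(-17, 3), Add(-2, -2))), 46) = Mul(Mul(4, Mul(-14, -4)), 46) = Mul(Mul(4, 56), 46) = Mul(224, 46) = 10304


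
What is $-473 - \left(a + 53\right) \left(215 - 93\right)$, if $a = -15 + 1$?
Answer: $-5231$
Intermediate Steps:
$a = -14$
$-473 - \left(a + 53\right) \left(215 - 93\right) = -473 - \left(-14 + 53\right) \left(215 - 93\right) = -473 - 39 \cdot 122 = -473 - 4758 = -5231$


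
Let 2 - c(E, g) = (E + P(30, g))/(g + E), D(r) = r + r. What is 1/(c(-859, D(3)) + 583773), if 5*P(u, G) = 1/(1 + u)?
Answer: 132215/77183678481 ≈ 1.7130e-6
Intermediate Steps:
P(u, G) = 1/(5*(1 + u))
D(r) = 2*r
c(E, g) = 2 - (1/155 + E)/(E + g) (c(E, g) = 2 - (E + 1/(5*(1 + 30)))/(g + E) = 2 - (E + (⅕)/31)/(E + g) = 2 - (E + (⅕)*(1/31))/(E + g) = 2 - (E + 1/155)/(E + g) = 2 - (1/155 + E)/(E + g))
1/(c(-859, D(3)) + 583773) = 1/((-1/155 - 859 + 2*(2*3))/(-859 + 2*3) + 583773) = 1/((-1/155 - 859 + 2*6)/(-859 + 6) + 583773) = 1/((-1/155 - 859 + 12)/(-853) + 583773) = 1/(-1/853*(-131286/155) + 583773) = 1/(131286/132215 + 583773) = 1/(77183678481/132215) = 132215/77183678481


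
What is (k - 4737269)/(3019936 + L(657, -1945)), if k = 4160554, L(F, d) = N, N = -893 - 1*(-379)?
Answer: -576715/3019422 ≈ -0.19100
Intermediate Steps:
N = -514 (N = -893 + 379 = -514)
L(F, d) = -514
(k - 4737269)/(3019936 + L(657, -1945)) = (4160554 - 4737269)/(3019936 - 514) = -576715/3019422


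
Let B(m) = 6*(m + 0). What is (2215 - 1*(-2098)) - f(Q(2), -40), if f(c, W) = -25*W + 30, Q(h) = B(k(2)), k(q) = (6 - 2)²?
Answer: 3283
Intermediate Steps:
k(q) = 16 (k(q) = 4² = 16)
B(m) = 6*m
Q(h) = 96 (Q(h) = 6*16 = 96)
f(c, W) = 30 - 25*W
(2215 - 1*(-2098)) - f(Q(2), -40) = (2215 - 1*(-2098)) - (30 - 25*(-40)) = (2215 + 2098) - (30 + 1000) = 4313 - 1*1030 = 4313 - 1030 = 3283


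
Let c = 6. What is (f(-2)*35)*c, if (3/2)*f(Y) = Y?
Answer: -280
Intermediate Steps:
f(Y) = 2*Y/3
(f(-2)*35)*c = (((2/3)*(-2))*35)*6 = -4/3*35*6 = -140/3*6 = -280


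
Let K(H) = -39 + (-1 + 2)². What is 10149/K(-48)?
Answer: -10149/38 ≈ -267.08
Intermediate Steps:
K(H) = -38 (K(H) = -39 + 1² = -39 + 1 = -38)
10149/K(-48) = 10149/(-38) = 10149*(-1/38) = -10149/38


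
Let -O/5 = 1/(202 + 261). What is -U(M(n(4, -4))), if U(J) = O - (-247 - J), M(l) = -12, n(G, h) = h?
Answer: -108800/463 ≈ -234.99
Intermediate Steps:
O = -5/463 (O = -5/(202 + 261) = -5/463 ≈ -0.010799)
U(J) = 114356/463 + J (U(J) = -5/463 - (-247 - J) = -5/463 + (247 + J) = 114356/463 + J)
-U(M(n(4, -4))) = -(114356/463 - 12) = -1*108800/463 = -108800/463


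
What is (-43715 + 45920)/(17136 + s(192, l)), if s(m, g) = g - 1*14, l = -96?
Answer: 2205/17026 ≈ 0.12951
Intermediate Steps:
s(m, g) = -14 + g (s(m, g) = g - 14 = -14 + g)
(-43715 + 45920)/(17136 + s(192, l)) = (-43715 + 45920)/(17136 + (-14 - 96)) = 2205/(17136 - 110) = 2205/17026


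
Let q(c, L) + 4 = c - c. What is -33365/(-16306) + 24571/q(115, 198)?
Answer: -200260633/32612 ≈ -6140.7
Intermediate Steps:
q(c, L) = -4 (q(c, L) = -4 + (c - c) = -4 + 0 = -4)
-33365/(-16306) + 24571/q(115, 198) = -33365/(-16306) + 24571/(-4) = -33365*(-1/16306) + 24571*(-1/4) = 33365/16306 - 24571/4 = -200260633/32612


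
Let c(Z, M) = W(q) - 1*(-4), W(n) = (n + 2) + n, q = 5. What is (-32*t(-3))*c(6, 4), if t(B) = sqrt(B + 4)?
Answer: -512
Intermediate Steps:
W(n) = 2 + 2*n (W(n) = (2 + n) + n = 2 + 2*n)
t(B) = sqrt(4 + B)
c(Z, M) = 16 (c(Z, M) = (2 + 2*5) - 1*(-4) = (2 + 10) + 4 = 12 + 4 = 16)
(-32*t(-3))*c(6, 4) = -32*sqrt(4 - 3)*16 = -32*sqrt(1)*16 = -32*1*16 = -32*16 = -512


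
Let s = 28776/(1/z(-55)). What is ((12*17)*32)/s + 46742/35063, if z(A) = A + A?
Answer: 3077632622/2312229535 ≈ 1.3310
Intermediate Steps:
z(A) = 2*A
s = -3165360 (s = 28776/(1/(2*(-55))) = 28776/(1/(-110)) = 28776/(-1/110) = 28776*(-110) = -3165360)
((12*17)*32)/s + 46742/35063 = ((12*17)*32)/(-3165360) + 46742/35063 = (204*32)*(-1/3165360) + 46742*(1/35063) = 6528*(-1/3165360) + 46742/35063 = -136/65945 + 46742/35063 = 3077632622/2312229535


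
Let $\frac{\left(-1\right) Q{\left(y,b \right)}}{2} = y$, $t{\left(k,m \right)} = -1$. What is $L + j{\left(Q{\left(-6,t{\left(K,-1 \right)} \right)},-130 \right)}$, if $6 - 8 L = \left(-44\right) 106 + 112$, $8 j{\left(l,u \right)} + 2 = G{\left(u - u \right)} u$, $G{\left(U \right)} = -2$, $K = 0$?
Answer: $602$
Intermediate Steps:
$Q{\left(y,b \right)} = - 2 y$
$j{\left(l,u \right)} = - \frac{1}{4} - \frac{u}{4}$ ($j{\left(l,u \right)} = - \frac{1}{4} + \frac{\left(-2\right) u}{8} = - \frac{1}{4} - \frac{u}{4}$)
$L = \frac{2279}{4}$ ($L = \frac{3}{4} - \frac{\left(-44\right) 106 + 112}{8} = \frac{3}{4} - \frac{-4664 + 112}{8} = \frac{3}{4} - -569 = \frac{3}{4} + 569 = \frac{2279}{4} \approx 569.75$)
$L + j{\left(Q{\left(-6,t{\left(K,-1 \right)} \right)},-130 \right)} = \frac{2279}{4} - - \frac{129}{4} = \frac{2279}{4} + \left(- \frac{1}{4} + \frac{65}{2}\right) = \frac{2279}{4} + \frac{129}{4} = 602$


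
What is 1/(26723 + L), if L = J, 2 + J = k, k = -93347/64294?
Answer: 3782/101053331 ≈ 3.7426e-5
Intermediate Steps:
k = -5491/3782 (k = -93347*1/64294 = -5491/3782 ≈ -1.4519)
J = -13055/3782 (J = -2 - 5491/3782 = -13055/3782 ≈ -3.4519)
L = -13055/3782 ≈ -3.4519
1/(26723 + L) = 1/(26723 - 13055/3782) = 1/(101053331/3782) = 3782/101053331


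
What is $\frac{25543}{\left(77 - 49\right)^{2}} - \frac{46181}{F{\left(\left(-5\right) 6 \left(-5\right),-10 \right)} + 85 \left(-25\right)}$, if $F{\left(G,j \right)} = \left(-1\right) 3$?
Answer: $\frac{14439}{266} \approx 54.282$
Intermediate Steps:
$F{\left(G,j \right)} = -3$
$\frac{25543}{\left(77 - 49\right)^{2}} - \frac{46181}{F{\left(\left(-5\right) 6 \left(-5\right),-10 \right)} + 85 \left(-25\right)} = \frac{25543}{\left(77 - 49\right)^{2}} - \frac{46181}{-3 + 85 \left(-25\right)} = \frac{25543}{28^{2}} - \frac{46181}{-3 - 2125} = \frac{25543}{784} - \frac{46181}{-2128} = 25543 \cdot \frac{1}{784} - - \frac{46181}{2128} = \frac{3649}{112} + \frac{46181}{2128} = \frac{14439}{266}$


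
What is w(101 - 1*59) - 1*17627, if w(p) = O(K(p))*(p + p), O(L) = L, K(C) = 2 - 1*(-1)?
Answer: -17375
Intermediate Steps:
K(C) = 3 (K(C) = 2 + 1 = 3)
w(p) = 6*p (w(p) = 3*(p + p) = 3*(2*p) = 6*p)
w(101 - 1*59) - 1*17627 = 6*(101 - 1*59) - 1*17627 = 6*(101 - 59) - 17627 = 6*42 - 17627 = 252 - 17627 = -17375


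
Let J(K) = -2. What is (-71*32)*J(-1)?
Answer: 4544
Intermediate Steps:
(-71*32)*J(-1) = -71*32*(-2) = -2272*(-2) = 4544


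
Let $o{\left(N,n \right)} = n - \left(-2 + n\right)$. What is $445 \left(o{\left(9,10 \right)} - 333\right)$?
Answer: $-147295$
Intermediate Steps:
$o{\left(N,n \right)} = 2$
$445 \left(o{\left(9,10 \right)} - 333\right) = 445 \left(2 - 333\right) = 445 \left(-331\right) = -147295$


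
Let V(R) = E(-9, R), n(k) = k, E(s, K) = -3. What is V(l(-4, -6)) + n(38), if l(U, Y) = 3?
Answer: 35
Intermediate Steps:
V(R) = -3
V(l(-4, -6)) + n(38) = -3 + 38 = 35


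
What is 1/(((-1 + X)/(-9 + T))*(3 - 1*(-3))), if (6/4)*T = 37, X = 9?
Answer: 47/144 ≈ 0.32639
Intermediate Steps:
T = 74/3 (T = (⅔)*37 = 74/3 ≈ 24.667)
1/(((-1 + X)/(-9 + T))*(3 - 1*(-3))) = 1/(((-1 + 9)/(-9 + 74/3))*(3 - 1*(-3))) = 1/((8/(47/3))*(3 + 3)) = 1/((8*(3/47))*6) = 1/((24/47)*6) = 1/(144/47) = 47/144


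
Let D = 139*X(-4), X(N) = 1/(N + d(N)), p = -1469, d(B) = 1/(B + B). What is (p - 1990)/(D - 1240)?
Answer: 114147/42032 ≈ 2.7157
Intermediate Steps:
d(B) = 1/(2*B)
X(N) = 1/(N + 1/(2*N))
D = -1112/33 (D = 139*(2*(-4)/(1 + 2*(-4)²)) = 139*(2*(-4)/(1 + 2*16)) = 139*(2*(-4)/(1 + 32)) = 139*(2*(-4)/33) = 139*(2*(-4)*(1/33)) = 139*(-8/33) = -1112/33 ≈ -33.697)
(p - 1990)/(D - 1240) = (-1469 - 1990)/(-1112/33 - 1240) = -3459/(-42032/33) = -3459*(-33/42032) = 114147/42032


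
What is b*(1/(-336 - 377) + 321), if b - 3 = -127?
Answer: -915488/23 ≈ -39804.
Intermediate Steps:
b = -124 (b = 3 - 127 = -124)
b*(1/(-336 - 377) + 321) = -124*(1/(-336 - 377) + 321) = -124*(1/(-713) + 321) = -124*(-1/713 + 321) = -124*228872/713 = -915488/23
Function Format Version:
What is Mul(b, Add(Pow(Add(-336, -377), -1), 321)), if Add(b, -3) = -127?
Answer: Rational(-915488, 23) ≈ -39804.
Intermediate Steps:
b = -124 (b = Add(3, -127) = -124)
Mul(b, Add(Pow(Add(-336, -377), -1), 321)) = Mul(-124, Add(Pow(Add(-336, -377), -1), 321)) = Mul(-124, Add(Pow(-713, -1), 321)) = Mul(-124, Add(Rational(-1, 713), 321)) = Mul(-124, Rational(228872, 713)) = Rational(-915488, 23)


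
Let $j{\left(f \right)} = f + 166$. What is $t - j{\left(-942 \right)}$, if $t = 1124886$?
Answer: $1125662$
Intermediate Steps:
$j{\left(f \right)} = 166 + f$
$t - j{\left(-942 \right)} = 1124886 - \left(166 - 942\right) = 1124886 - -776 = 1124886 + 776 = 1125662$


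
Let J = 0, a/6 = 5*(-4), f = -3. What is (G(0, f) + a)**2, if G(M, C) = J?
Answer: 14400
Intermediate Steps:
a = -120 (a = 6*(5*(-4)) = 6*(-20) = -120)
G(M, C) = 0
(G(0, f) + a)**2 = (0 - 120)**2 = (-120)**2 = 14400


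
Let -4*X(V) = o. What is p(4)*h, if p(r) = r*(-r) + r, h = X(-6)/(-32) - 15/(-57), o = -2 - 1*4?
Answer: -789/304 ≈ -2.5954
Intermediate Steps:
o = -6 (o = -2 - 4 = -6)
X(V) = 3/2 (X(V) = -1/4*(-6) = 3/2)
h = 263/1216 (h = (3/2)/(-32) - 15/(-57) = (3/2)*(-1/32) - 15*(-1/57) = -3/64 + 5/19 = 263/1216 ≈ 0.21628)
p(r) = r - r**2 (p(r) = -r**2 + r = r - r**2)
p(4)*h = (4*(1 - 1*4))*(263/1216) = (4*(1 - 4))*(263/1216) = (4*(-3))*(263/1216) = -12*263/1216 = -789/304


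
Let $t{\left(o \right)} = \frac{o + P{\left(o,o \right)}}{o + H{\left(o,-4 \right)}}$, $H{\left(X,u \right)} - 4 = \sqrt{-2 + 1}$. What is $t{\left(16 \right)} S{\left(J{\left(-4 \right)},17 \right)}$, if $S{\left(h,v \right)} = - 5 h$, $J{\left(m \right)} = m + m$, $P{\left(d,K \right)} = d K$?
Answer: $\frac{217600}{401} - \frac{10880 i}{401} \approx 542.64 - 27.132 i$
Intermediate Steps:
$P{\left(d,K \right)} = K d$
$H{\left(X,u \right)} = 4 + i$ ($H{\left(X,u \right)} = 4 + \sqrt{-2 + 1} = 4 + \sqrt{-1} = 4 + i$)
$J{\left(m \right)} = 2 m$
$t{\left(o \right)} = \frac{o + o^{2}}{4 + i + o}$ ($t{\left(o \right)} = \frac{o + o o}{o + \left(4 + i\right)} = \frac{o + o^{2}}{4 + i + o}$)
$t{\left(16 \right)} S{\left(J{\left(-4 \right)},17 \right)} = \frac{16 \left(1 + 16\right)}{4 + i + 16} \left(- 5 \cdot 2 \left(-4\right)\right) = 16 \frac{1}{20 + i} 17 \left(\left(-5\right) \left(-8\right)\right) = 16 \frac{20 - i}{401} \cdot 17 \cdot 40 = \left(\frac{5440}{401} - \frac{272 i}{401}\right) 40 = \frac{217600}{401} - \frac{10880 i}{401}$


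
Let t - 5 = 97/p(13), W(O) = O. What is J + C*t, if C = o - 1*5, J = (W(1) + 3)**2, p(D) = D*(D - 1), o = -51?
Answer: -11654/39 ≈ -298.82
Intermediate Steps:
p(D) = D*(-1 + D)
t = 877/156 (t = 5 + 97/((13*(-1 + 13))) = 5 + 97/((13*12)) = 5 + 97/156 = 877/156 ≈ 5.6218)
J = 16 (J = (1 + 3)**2 = 4**2 = 16)
C = -56 (C = -51 - 1*5 = -51 - 5 = -56)
J + C*t = 16 - 56*877/156 = 16 - 12278/39 = -11654/39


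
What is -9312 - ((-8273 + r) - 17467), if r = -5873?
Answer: 22301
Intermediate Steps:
-9312 - ((-8273 + r) - 17467) = -9312 - ((-8273 - 5873) - 17467) = -9312 - (-14146 - 17467) = -9312 - 1*(-31613) = -9312 + 31613 = 22301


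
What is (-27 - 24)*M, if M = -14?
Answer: 714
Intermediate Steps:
(-27 - 24)*M = (-27 - 24)*(-14) = -51*(-14) = 714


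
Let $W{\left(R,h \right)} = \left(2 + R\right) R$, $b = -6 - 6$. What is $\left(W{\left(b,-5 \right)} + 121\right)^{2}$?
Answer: $58081$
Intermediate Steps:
$b = -12$
$W{\left(R,h \right)} = R \left(2 + R\right)$
$\left(W{\left(b,-5 \right)} + 121\right)^{2} = \left(- 12 \left(2 - 12\right) + 121\right)^{2} = \left(\left(-12\right) \left(-10\right) + 121\right)^{2} = \left(120 + 121\right)^{2} = 241^{2} = 58081$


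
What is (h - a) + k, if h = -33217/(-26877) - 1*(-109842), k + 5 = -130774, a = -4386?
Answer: -444808010/26877 ≈ -16550.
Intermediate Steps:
k = -130779 (k = -5 - 130774 = -130779)
h = 2952256651/26877 (h = -33217*(-1/26877) + 109842 = 33217/26877 + 109842 = 2952256651/26877 ≈ 1.0984e+5)
(h - a) + k = (2952256651/26877 - 1*(-4386)) - 130779 = (2952256651/26877 + 4386) - 130779 = 3070139173/26877 - 130779 = -444808010/26877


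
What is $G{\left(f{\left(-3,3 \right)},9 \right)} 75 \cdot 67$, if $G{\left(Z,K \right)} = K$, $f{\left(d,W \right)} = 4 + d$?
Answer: $45225$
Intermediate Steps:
$G{\left(f{\left(-3,3 \right)},9 \right)} 75 \cdot 67 = 9 \cdot 75 \cdot 67 = 675 \cdot 67 = 45225$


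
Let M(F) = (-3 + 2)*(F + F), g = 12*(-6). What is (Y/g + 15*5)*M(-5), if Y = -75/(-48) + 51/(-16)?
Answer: 216065/288 ≈ 750.23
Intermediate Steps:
g = -72
Y = -13/8 (Y = -75*(-1/48) + 51*(-1/16) = 25/16 - 51/16 = -13/8 ≈ -1.6250)
M(F) = -2*F
(Y/g + 15*5)*M(-5) = (-13/8/(-72) + 15*5)*(-2*(-5)) = (-13/8*(-1/72) + 75)*10 = (13/576 + 75)*10 = (43213/576)*10 = 216065/288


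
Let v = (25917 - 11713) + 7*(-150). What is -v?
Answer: -13154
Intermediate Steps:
v = 13154 (v = 14204 - 1050 = 13154)
-v = -1*13154 = -13154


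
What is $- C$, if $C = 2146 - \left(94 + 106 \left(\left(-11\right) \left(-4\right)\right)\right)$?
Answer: $2612$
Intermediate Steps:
$C = -2612$ ($C = 2146 - 4758 = -2612$)
$- C = \left(-1\right) \left(-2612\right) = 2612$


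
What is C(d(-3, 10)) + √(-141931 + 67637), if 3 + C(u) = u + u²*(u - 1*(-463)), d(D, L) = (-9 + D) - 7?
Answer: 160262 + 11*I*√614 ≈ 1.6026e+5 + 272.57*I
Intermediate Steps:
d(D, L) = -16 + D
C(u) = -3 + u + u²*(463 + u) (C(u) = -3 + (u + u²*(u - 1*(-463))) = -3 + (u + u²*(u + 463)) = -3 + (u + u²*(463 + u)) = -3 + u + u²*(463 + u))
C(d(-3, 10)) + √(-141931 + 67637) = (-3 + (-16 - 3) + (-16 - 3)³ + 463*(-16 - 3)²) + √(-141931 + 67637) = (-3 - 19 + (-19)³ + 463*(-19)²) + √(-74294) = (-3 - 19 - 6859 + 463*361) + 11*I*√614 = (-3 - 19 - 6859 + 167143) + 11*I*√614 = 160262 + 11*I*√614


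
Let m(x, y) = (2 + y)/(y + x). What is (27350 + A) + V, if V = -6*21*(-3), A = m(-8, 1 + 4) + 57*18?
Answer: 86255/3 ≈ 28752.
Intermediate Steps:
m(x, y) = (2 + y)/(x + y)
A = 3071/3 (A = (2 + (1 + 4))/(-8 + (1 + 4)) + 57*18 = (2 + 5)/(-8 + 5) + 1026 = 7/(-3) + 1026 = -⅓*7 + 1026 = -7/3 + 1026 = 3071/3 ≈ 1023.7)
V = 378 (V = -126*(-3) = 378)
(27350 + A) + V = (27350 + 3071/3) + 378 = 85121/3 + 378 = 86255/3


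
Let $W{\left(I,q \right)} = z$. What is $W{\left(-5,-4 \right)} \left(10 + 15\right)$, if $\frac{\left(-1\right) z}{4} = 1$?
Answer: $-100$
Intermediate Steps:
$z = -4$ ($z = \left(-4\right) 1 = -4$)
$W{\left(I,q \right)} = -4$
$W{\left(-5,-4 \right)} \left(10 + 15\right) = - 4 \left(10 + 15\right) = \left(-4\right) 25 = -100$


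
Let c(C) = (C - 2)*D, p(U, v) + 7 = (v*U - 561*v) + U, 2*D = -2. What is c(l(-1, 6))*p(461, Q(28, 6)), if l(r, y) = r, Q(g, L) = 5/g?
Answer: 9159/7 ≈ 1308.4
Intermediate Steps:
D = -1 (D = (½)*(-2) = -1)
p(U, v) = -7 + U - 561*v + U*v (p(U, v) = -7 + ((v*U - 561*v) + U) = -7 + ((U*v - 561*v) + U) = -7 + ((-561*v + U*v) + U) = -7 + (U - 561*v + U*v) = -7 + U - 561*v + U*v)
c(C) = 2 - C (c(C) = (C - 2)*(-1) = (-2 + C)*(-1) = 2 - C)
c(l(-1, 6))*p(461, Q(28, 6)) = (2 - 1*(-1))*(-7 + 461 - 2805/28 + 461*(5/28)) = (2 + 1)*(-7 + 461 - 2805/28 + 461*(5*(1/28))) = 3*(-7 + 461 - 561*5/28 + 461*(5/28)) = 3*(-7 + 461 - 2805/28 + 2305/28) = 3*(3053/7) = 9159/7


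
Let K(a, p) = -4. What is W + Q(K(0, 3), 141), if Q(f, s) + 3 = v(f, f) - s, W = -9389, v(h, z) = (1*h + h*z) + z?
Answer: -9525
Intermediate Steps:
v(h, z) = h + z + h*z (v(h, z) = (h + h*z) + z = h + z + h*z)
Q(f, s) = -3 + f² - s + 2*f (Q(f, s) = -3 + ((f + f + f*f) - s) = -3 + ((f + f + f²) - s) = -3 + ((f² + 2*f) - s) = -3 + (f² - s + 2*f) = -3 + f² - s + 2*f)
W + Q(K(0, 3), 141) = -9389 + (-3 + (-4)² - 1*141 + 2*(-4)) = -9389 + (-3 + 16 - 141 - 8) = -9389 - 136 = -9525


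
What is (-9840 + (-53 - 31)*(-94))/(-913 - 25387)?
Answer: 486/6575 ≈ 0.073916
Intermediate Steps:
(-9840 + (-53 - 31)*(-94))/(-913 - 25387) = (-9840 - 84*(-94))/(-26300) = (-9840 + 7896)*(-1/26300) = -1944*(-1/26300) = 486/6575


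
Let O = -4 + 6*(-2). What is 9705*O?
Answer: -155280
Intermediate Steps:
O = -16 (O = -4 - 12 = -16)
9705*O = 9705*(-16) = -155280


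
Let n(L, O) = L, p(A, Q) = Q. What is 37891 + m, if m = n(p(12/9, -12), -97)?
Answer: 37879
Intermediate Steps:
m = -12
37891 + m = 37891 - 12 = 37879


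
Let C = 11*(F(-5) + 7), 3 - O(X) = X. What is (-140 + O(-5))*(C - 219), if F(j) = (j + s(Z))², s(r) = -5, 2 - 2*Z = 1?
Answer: -126456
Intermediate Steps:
Z = ½ (Z = 1 - ½*1 = 1 - ½ = ½ ≈ 0.50000)
F(j) = (-5 + j)² (F(j) = (j - 5)² = (-5 + j)²)
O(X) = 3 - X
C = 1177 (C = 11*((-5 - 5)² + 7) = 11*((-10)² + 7) = 11*(100 + 7) = 11*107 = 1177)
(-140 + O(-5))*(C - 219) = (-140 + (3 - 1*(-5)))*(1177 - 219) = (-140 + (3 + 5))*958 = (-140 + 8)*958 = -132*958 = -126456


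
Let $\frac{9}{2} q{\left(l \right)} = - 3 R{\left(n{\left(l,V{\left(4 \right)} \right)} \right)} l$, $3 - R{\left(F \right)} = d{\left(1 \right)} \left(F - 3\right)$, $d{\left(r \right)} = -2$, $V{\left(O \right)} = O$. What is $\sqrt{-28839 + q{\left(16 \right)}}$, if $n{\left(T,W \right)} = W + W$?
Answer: $\frac{i \sqrt{260799}}{3} \approx 170.23 i$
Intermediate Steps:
$n{\left(T,W \right)} = 2 W$
$R{\left(F \right)} = -3 + 2 F$ ($R{\left(F \right)} = 3 - - 2 \left(F - 3\right) = 3 - - 2 \left(-3 + F\right) = 3 - \left(6 - 2 F\right) = 3 + \left(-6 + 2 F\right) = -3 + 2 F$)
$q{\left(l \right)} = - \frac{26 l}{3}$ ($q{\left(l \right)} = \frac{2 - 3 \left(-3 + 2 \cdot 2 \cdot 4\right) l}{9} = \frac{2 - 3 \left(-3 + 2 \cdot 8\right) l}{9} = \frac{2 - 3 \left(-3 + 16\right) l}{9} = \frac{2 \left(-3\right) 13 l}{9} = \frac{2 \left(- 39 l\right)}{9} = - \frac{26 l}{3}$)
$\sqrt{-28839 + q{\left(16 \right)}} = \sqrt{-28839 - \frac{416}{3}} = \sqrt{- \frac{86933}{3}} = \frac{i \sqrt{260799}}{3}$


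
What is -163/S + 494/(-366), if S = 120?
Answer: -19823/7320 ≈ -2.7081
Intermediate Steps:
-163/S + 494/(-366) = -163/120 + 494/(-366) = -163*1/120 + 494*(-1/366) = -163/120 - 247/183 = -19823/7320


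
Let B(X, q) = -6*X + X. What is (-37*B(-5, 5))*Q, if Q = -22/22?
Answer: 925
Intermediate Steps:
B(X, q) = -5*X
Q = -1 (Q = -22*1/22 = -1)
(-37*B(-5, 5))*Q = -(-185)*(-5)*(-1) = -37*25*(-1) = -925*(-1) = 925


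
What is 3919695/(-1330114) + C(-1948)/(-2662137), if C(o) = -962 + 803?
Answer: -65626123271/22270098702 ≈ -2.9468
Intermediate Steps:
C(o) = -159
3919695/(-1330114) + C(-1948)/(-2662137) = 3919695/(-1330114) - 159/(-2662137) = 3919695*(-1/1330114) - 159*(-1/2662137) = -3919695/1330114 + 1/16743 = -65626123271/22270098702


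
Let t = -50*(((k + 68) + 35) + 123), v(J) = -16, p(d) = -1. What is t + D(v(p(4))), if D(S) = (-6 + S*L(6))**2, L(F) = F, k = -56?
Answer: 1904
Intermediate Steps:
t = -8500 (t = -50*(((-56 + 68) + 35) + 123) = -50*((12 + 35) + 123) = -50*(47 + 123) = -50*170 = -8500)
D(S) = (-6 + 6*S)**2 (D(S) = (-6 + S*6)**2 = (-6 + 6*S)**2)
t + D(v(p(4))) = -8500 + 36*(-1 - 16)**2 = -8500 + 36*(-17)**2 = -8500 + 36*289 = -8500 + 10404 = 1904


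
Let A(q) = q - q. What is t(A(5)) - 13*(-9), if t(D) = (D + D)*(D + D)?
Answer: 117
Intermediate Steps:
A(q) = 0
t(D) = 4*D² (t(D) = (2*D)*(2*D) = 4*D²)
t(A(5)) - 13*(-9) = 4*0² - 13*(-9) = 4*0 + 117 = 0 + 117 = 117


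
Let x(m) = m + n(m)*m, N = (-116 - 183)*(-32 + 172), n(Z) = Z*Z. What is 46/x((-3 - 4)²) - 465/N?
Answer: 809359/70383404 ≈ 0.011499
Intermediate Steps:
n(Z) = Z²
N = -41860 (N = -299*140 = -41860)
x(m) = m + m³ (x(m) = m + m²*m = m + m³)
46/x((-3 - 4)²) - 465/N = 46/((-3 - 4)² + ((-3 - 4)²)³) - 465/(-41860) = 46/((-7)² + ((-7)²)³) - 465*(-1/41860) = 46/(49 + 49³) + 93/8372 = 46/(49 + 117649) + 93/8372 = 46/117698 + 93/8372 = 46*(1/117698) + 93/8372 = 23/58849 + 93/8372 = 809359/70383404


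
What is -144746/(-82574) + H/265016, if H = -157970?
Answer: 6328947789/5470857796 ≈ 1.1568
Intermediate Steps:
-144746/(-82574) + H/265016 = -144746/(-82574) - 157970/265016 = -144746*(-1/82574) - 157970*1/265016 = 72373/41287 - 78985/132508 = 6328947789/5470857796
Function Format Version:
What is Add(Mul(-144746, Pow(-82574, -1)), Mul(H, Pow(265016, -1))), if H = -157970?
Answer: Rational(6328947789, 5470857796) ≈ 1.1568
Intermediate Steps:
Add(Mul(-144746, Pow(-82574, -1)), Mul(H, Pow(265016, -1))) = Add(Mul(-144746, Pow(-82574, -1)), Mul(-157970, Pow(265016, -1))) = Add(Mul(-144746, Rational(-1, 82574)), Mul(-157970, Rational(1, 265016))) = Add(Rational(72373, 41287), Rational(-78985, 132508)) = Rational(6328947789, 5470857796)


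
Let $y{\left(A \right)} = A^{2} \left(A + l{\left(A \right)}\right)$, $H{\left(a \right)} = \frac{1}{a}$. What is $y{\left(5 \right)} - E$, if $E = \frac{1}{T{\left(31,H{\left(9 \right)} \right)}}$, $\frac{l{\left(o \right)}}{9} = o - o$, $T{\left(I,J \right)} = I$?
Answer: $\frac{3874}{31} \approx 124.97$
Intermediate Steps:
$l{\left(o \right)} = 0$ ($l{\left(o \right)} = 9 \left(o - o\right) = 9 \cdot 0 = 0$)
$E = \frac{1}{31} \approx 0.032258$
$y{\left(A \right)} = A^{3}$ ($y{\left(A \right)} = A^{2} \left(A + 0\right) = A^{2} A = A^{3}$)
$y{\left(5 \right)} - E = 5^{3} - \frac{1}{31} = 125 - \frac{1}{31} = \frac{3874}{31}$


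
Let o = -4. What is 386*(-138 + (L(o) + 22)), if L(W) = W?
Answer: -46320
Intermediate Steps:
386*(-138 + (L(o) + 22)) = 386*(-138 + (-4 + 22)) = 386*(-138 + 18) = 386*(-120) = -46320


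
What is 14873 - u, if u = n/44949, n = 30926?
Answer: 668495551/44949 ≈ 14872.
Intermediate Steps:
u = 30926/44949 ≈ 0.68802
14873 - u = 14873 - 1*30926/44949 = 14873 - 30926/44949 = 668495551/44949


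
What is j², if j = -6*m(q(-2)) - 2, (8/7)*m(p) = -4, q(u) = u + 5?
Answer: 361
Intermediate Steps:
q(u) = 5 + u
m(p) = -7/2 (m(p) = (7/8)*(-4) = -7/2)
j = 19 (j = -6*(-7/2) - 2 = 21 - 2 = 19)
j² = 19² = 361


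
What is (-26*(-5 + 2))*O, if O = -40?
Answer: -3120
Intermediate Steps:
(-26*(-5 + 2))*O = -26*(-5 + 2)*(-40) = -26*(-3)*(-40) = 78*(-40) = -3120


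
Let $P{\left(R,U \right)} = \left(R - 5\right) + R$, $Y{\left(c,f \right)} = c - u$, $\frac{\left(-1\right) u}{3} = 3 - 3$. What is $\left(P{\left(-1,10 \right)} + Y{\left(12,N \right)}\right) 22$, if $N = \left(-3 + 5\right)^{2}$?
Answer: $110$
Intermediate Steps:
$u = 0$ ($u = - 3 \left(3 - 3\right) = \left(-3\right) 0 = 0$)
$N = 4$ ($N = 2^{2} = 4$)
$Y{\left(c,f \right)} = c$ ($Y{\left(c,f \right)} = c - 0 = c + 0 = c$)
$P{\left(R,U \right)} = -5 + 2 R$ ($P{\left(R,U \right)} = \left(-5 + R\right) + R = -5 + 2 R$)
$\left(P{\left(-1,10 \right)} + Y{\left(12,N \right)}\right) 22 = \left(\left(-5 + 2 \left(-1\right)\right) + 12\right) 22 = \left(\left(-5 - 2\right) + 12\right) 22 = \left(-7 + 12\right) 22 = 5 \cdot 22 = 110$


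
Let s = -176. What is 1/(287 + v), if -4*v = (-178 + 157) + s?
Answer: 4/1345 ≈ 0.0029740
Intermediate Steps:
v = 197/4 (v = -((-178 + 157) - 176)/4 = -(-21 - 176)/4 = -¼*(-197) = 197/4 ≈ 49.250)
1/(287 + v) = 1/(287 + 197/4) = 1/(1345/4) = 4/1345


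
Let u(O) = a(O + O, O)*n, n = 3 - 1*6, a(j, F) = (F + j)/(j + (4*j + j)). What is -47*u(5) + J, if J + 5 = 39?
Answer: 277/4 ≈ 69.250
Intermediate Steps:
J = 34 (J = -5 + 39 = 34)
a(j, F) = (F + j)/(6*j) (a(j, F) = (F + j)/(j + 5*j) = (F + j)/((6*j)) = (F + j)*(1/(6*j)) = (F + j)/(6*j))
n = -3 (n = 3 - 6 = -3)
u(O) = -¾ (u(O) = ((O + (O + O))/(6*(O + O)))*(-3) = ((O + 2*O)/(6*((2*O))))*(-3) = ((1/(2*O))*(3*O)/6)*(-3) = (¼)*(-3) = -¾)
-47*u(5) + J = -47*(-¾) + 34 = 141/4 + 34 = 277/4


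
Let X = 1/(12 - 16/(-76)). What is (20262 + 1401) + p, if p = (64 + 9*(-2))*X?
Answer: 2513345/116 ≈ 21667.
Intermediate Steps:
X = 19/232 (X = 1/(12 - 16*(-1/76)) = 1/(12 + 4/19) = 1/(232/19) = 19/232 ≈ 0.081897)
p = 437/116 (p = (64 + 9*(-2))*(19/232) = (64 - 18)*(19/232) = 46*(19/232) = 437/116 ≈ 3.7672)
(20262 + 1401) + p = (20262 + 1401) + 437/116 = 21663 + 437/116 = 2513345/116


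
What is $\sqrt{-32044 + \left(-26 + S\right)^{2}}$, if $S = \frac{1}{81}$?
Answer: $\frac{i \sqrt{205809659}}{81} \approx 177.11 i$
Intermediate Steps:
$S = \frac{1}{81} \approx 0.012346$
$\sqrt{-32044 + \left(-26 + S\right)^{2}} = \sqrt{-32044 + \left(-26 + \frac{1}{81}\right)^{2}} = \sqrt{-32044 + \left(- \frac{2105}{81}\right)^{2}} = \sqrt{-32044 + \frac{4431025}{6561}} = \sqrt{- \frac{205809659}{6561}} = \frac{i \sqrt{205809659}}{81}$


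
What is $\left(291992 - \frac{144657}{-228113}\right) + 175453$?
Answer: $\frac{106630425942}{228113} \approx 4.6745 \cdot 10^{5}$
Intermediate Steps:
$\left(291992 - \frac{144657}{-228113}\right) + 175453 = \left(291992 - - \frac{144657}{228113}\right) + 175453 = \left(291992 + \frac{144657}{228113}\right) + 175453 = \frac{66607315753}{228113} + 175453 = \frac{106630425942}{228113}$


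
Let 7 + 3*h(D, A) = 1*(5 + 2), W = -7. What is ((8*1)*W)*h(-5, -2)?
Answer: 0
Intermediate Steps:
h(D, A) = 0 (h(D, A) = -7/3 + (1*(5 + 2))/3 = -7/3 + (1*7)/3 = -7/3 + (1/3)*7 = -7/3 + 7/3 = 0)
((8*1)*W)*h(-5, -2) = ((8*1)*(-7))*0 = (8*(-7))*0 = -56*0 = 0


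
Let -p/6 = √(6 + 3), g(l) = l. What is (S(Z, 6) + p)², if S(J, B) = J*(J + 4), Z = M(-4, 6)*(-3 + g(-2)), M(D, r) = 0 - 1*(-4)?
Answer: 91204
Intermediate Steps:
M(D, r) = 4 (M(D, r) = 0 + 4 = 4)
Z = -20 (Z = 4*(-3 - 2) = 4*(-5) = -20)
p = -18 (p = -6*√(6 + 3) = -6*√9 = -6*3 = -18)
S(J, B) = J*(4 + J)
(S(Z, 6) + p)² = (-20*(4 - 20) - 18)² = (-20*(-16) - 18)² = (320 - 18)² = 302² = 91204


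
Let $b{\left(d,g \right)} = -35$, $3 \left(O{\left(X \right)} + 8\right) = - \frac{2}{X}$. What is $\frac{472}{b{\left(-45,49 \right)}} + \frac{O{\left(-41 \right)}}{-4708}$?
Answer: $- \frac{136646639}{10133970} \approx -13.484$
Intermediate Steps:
$O{\left(X \right)} = -8 - \frac{2}{3 X}$ ($O{\left(X \right)} = -8 + \frac{\left(-2\right) \frac{1}{X}}{3} = -8 - \frac{2}{3 X}$)
$\frac{472}{b{\left(-45,49 \right)}} + \frac{O{\left(-41 \right)}}{-4708} = \frac{472}{-35} + \frac{-8 - \frac{2}{3 \left(-41\right)}}{-4708} = 472 \left(- \frac{1}{35}\right) + \left(-8 - - \frac{2}{123}\right) \left(- \frac{1}{4708}\right) = - \frac{472}{35} + \left(-8 + \frac{2}{123}\right) \left(- \frac{1}{4708}\right) = - \frac{472}{35} - - \frac{491}{289542} = - \frac{472}{35} + \frac{491}{289542} = - \frac{136646639}{10133970}$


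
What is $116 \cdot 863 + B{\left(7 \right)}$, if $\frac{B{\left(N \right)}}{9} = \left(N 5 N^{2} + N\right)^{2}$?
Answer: $26787664$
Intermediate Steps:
$B{\left(N \right)} = 9 \left(N + 5 N^{3}\right)^{2}$ ($B{\left(N \right)} = 9 \left(N 5 N^{2} + N\right)^{2} = 9 \left(5 N^{3} + N\right)^{2} = 9 \left(N + 5 N^{3}\right)^{2}$)
$116 \cdot 863 + B{\left(7 \right)} = 116 \cdot 863 + 9 \cdot 7^{2} \left(1 + 5 \cdot 7^{2}\right)^{2} = 100108 + 9 \cdot 49 \left(1 + 5 \cdot 49\right)^{2} = 100108 + 9 \cdot 49 \left(1 + 245\right)^{2} = 100108 + 9 \cdot 49 \cdot 246^{2} = 100108 + 9 \cdot 49 \cdot 60516 = 100108 + 26687556 = 26787664$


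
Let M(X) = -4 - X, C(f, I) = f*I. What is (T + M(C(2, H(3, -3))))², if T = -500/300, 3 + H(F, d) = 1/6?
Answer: 0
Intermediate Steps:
H(F, d) = -17/6 (H(F, d) = -3 + 1/6 = -3 + ⅙ = -17/6)
C(f, I) = I*f
T = -5/3 (T = -500*1/300 = -5/3 ≈ -1.6667)
(T + M(C(2, H(3, -3))))² = (-5/3 + (-4 - (-17)*2/6))² = (-5/3 + (-4 - 1*(-17/3)))² = (-5/3 + (-4 + 17/3))² = (-5/3 + 5/3)² = 0² = 0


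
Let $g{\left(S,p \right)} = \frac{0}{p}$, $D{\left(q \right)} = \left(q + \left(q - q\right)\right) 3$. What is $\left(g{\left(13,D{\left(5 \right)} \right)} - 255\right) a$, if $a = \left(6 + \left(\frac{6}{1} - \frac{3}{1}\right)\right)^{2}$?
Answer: $-20655$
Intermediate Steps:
$D{\left(q \right)} = 3 q$ ($D{\left(q \right)} = \left(q + 0\right) 3 = q 3 = 3 q$)
$g{\left(S,p \right)} = 0$
$a = 81$ ($a = \left(6 + \left(6 \cdot 1 - 3\right)\right)^{2} = \left(6 + \left(6 - 3\right)\right)^{2} = \left(6 + 3\right)^{2} = 9^{2} = 81$)
$\left(g{\left(13,D{\left(5 \right)} \right)} - 255\right) a = \left(0 - 255\right) 81 = \left(-255\right) 81 = -20655$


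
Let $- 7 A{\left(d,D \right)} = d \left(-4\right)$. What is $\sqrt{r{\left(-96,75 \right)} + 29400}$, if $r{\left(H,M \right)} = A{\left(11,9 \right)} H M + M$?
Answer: $\frac{15 i \sqrt{3437}}{7} \approx 125.63 i$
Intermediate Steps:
$A{\left(d,D \right)} = \frac{4 d}{7}$ ($A{\left(d,D \right)} = - \frac{d \left(-4\right)}{7} = - \frac{\left(-4\right) d}{7} = \frac{4 d}{7}$)
$r{\left(H,M \right)} = M + \frac{44 H M}{7}$ ($r{\left(H,M \right)} = \frac{4}{7} \cdot 11 H M + M = \frac{44 H}{7} M + M = \frac{44 H M}{7} + M = M + \frac{44 H M}{7}$)
$\sqrt{r{\left(-96,75 \right)} + 29400} = \sqrt{\frac{1}{7} \cdot 75 \left(7 + 44 \left(-96\right)\right) + 29400} = \sqrt{\frac{1}{7} \cdot 75 \left(7 - 4224\right) + 29400} = \sqrt{\frac{1}{7} \cdot 75 \left(-4217\right) + 29400} = \sqrt{- \frac{316275}{7} + 29400} = \sqrt{- \frac{110475}{7}} = \frac{15 i \sqrt{3437}}{7}$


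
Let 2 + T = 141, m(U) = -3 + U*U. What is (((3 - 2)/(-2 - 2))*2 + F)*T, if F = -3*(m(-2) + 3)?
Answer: -3475/2 ≈ -1737.5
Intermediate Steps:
m(U) = -3 + U**2
F = -12 (F = -3*((-3 + (-2)**2) + 3) = -3*((-3 + 4) + 3) = -3*(1 + 3) = -3*4 = -12)
T = 139 (T = -2 + 141 = 139)
(((3 - 2)/(-2 - 2))*2 + F)*T = (((3 - 2)/(-2 - 2))*2 - 12)*139 = ((1/(-4))*2 - 12)*139 = ((1*(-1/4))*2 - 12)*139 = (-1/4*2 - 12)*139 = (-1/2 - 12)*139 = -25/2*139 = -3475/2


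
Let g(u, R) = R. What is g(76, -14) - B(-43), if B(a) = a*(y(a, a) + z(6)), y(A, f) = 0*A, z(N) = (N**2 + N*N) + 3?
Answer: 3211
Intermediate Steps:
z(N) = 3 + 2*N**2 (z(N) = (N**2 + N**2) + 3 = 2*N**2 + 3 = 3 + 2*N**2)
y(A, f) = 0
B(a) = 75*a (B(a) = a*(0 + (3 + 2*6**2)) = a*(0 + (3 + 2*36)) = a*(0 + (3 + 72)) = a*(0 + 75) = a*75 = 75*a)
g(76, -14) - B(-43) = -14 - 75*(-43) = -14 - 1*(-3225) = -14 + 3225 = 3211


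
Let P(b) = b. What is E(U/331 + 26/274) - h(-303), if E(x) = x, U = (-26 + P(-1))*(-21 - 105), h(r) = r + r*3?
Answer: 55430941/45347 ≈ 1222.4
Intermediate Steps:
h(r) = 4*r (h(r) = r + 3*r = 4*r)
U = 3402 (U = (-26 - 1)*(-21 - 105) = -27*(-126) = 3402)
E(U/331 + 26/274) - h(-303) = (3402/331 + 26/274) - 4*(-303) = (3402*(1/331) + 26*(1/274)) - 1*(-1212) = (3402/331 + 13/137) + 1212 = 470377/45347 + 1212 = 55430941/45347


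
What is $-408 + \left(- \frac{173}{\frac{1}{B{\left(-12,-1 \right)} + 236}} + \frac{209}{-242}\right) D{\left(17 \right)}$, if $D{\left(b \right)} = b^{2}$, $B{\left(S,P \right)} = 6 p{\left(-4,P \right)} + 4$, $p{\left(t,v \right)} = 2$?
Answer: $- \frac{277197835}{22} \approx -1.26 \cdot 10^{7}$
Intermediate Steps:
$B{\left(S,P \right)} = 16$ ($B{\left(S,P \right)} = 6 \cdot 2 + 4 = 12 + 4 = 16$)
$-408 + \left(- \frac{173}{\frac{1}{B{\left(-12,-1 \right)} + 236}} + \frac{209}{-242}\right) D{\left(17 \right)} = -408 + \left(- \frac{173}{\frac{1}{16 + 236}} + \frac{209}{-242}\right) 17^{2} = -408 + \left(- \frac{173}{\frac{1}{252}} + 209 \left(- \frac{1}{242}\right)\right) 289 = -408 + \left(- 173 \frac{1}{\frac{1}{252}} - \frac{19}{22}\right) 289 = -408 + \left(\left(-173\right) 252 - \frac{19}{22}\right) 289 = -408 + \left(-43596 - \frac{19}{22}\right) 289 = -408 - \frac{277188859}{22} = - \frac{277197835}{22}$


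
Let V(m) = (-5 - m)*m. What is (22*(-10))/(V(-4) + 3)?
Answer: -220/7 ≈ -31.429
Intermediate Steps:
V(m) = m*(-5 - m)
(22*(-10))/(V(-4) + 3) = (22*(-10))/(-1*(-4)*(5 - 4) + 3) = -220/(-1*(-4)*1 + 3) = -220/(4 + 3) = -220/7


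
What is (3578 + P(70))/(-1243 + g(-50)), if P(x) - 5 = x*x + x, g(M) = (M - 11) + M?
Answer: -8553/1354 ≈ -6.3168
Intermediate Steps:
g(M) = -11 + 2*M (g(M) = (-11 + M) + M = -11 + 2*M)
P(x) = 5 + x + x**2 (P(x) = 5 + (x*x + x) = 5 + (x**2 + x) = 5 + (x + x**2) = 5 + x + x**2)
(3578 + P(70))/(-1243 + g(-50)) = (3578 + (5 + 70 + 70**2))/(-1243 + (-11 + 2*(-50))) = (3578 + (5 + 70 + 4900))/(-1243 + (-11 - 100)) = (3578 + 4975)/(-1243 - 111) = 8553/(-1354) = 8553*(-1/1354) = -8553/1354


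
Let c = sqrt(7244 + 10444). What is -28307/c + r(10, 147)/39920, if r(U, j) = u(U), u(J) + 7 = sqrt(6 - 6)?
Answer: -7/39920 - 28307*sqrt(4422)/8844 ≈ -212.84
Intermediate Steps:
u(J) = -7 (u(J) = -7 + sqrt(6 - 6) = -7 + sqrt(0) = -7 + 0 = -7)
r(U, j) = -7
c = 2*sqrt(4422) (c = sqrt(17688) = 2*sqrt(4422) ≈ 133.00)
-28307/c + r(10, 147)/39920 = -28307*sqrt(4422)/8844 - 7/39920 = -7/39920 - 28307*sqrt(4422)/8844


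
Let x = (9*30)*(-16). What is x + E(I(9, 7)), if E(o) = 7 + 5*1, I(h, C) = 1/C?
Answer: -4308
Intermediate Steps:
E(o) = 12 (E(o) = 7 + 5 = 12)
x = -4320 (x = 270*(-16) = -4320)
x + E(I(9, 7)) = -4320 + 12 = -4308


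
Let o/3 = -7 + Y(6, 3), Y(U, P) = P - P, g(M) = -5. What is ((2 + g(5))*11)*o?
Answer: 693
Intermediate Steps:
Y(U, P) = 0
o = -21 (o = 3*(-7 + 0) = 3*(-7) = -21)
((2 + g(5))*11)*o = ((2 - 5)*11)*(-21) = -3*11*(-21) = -33*(-21) = 693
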